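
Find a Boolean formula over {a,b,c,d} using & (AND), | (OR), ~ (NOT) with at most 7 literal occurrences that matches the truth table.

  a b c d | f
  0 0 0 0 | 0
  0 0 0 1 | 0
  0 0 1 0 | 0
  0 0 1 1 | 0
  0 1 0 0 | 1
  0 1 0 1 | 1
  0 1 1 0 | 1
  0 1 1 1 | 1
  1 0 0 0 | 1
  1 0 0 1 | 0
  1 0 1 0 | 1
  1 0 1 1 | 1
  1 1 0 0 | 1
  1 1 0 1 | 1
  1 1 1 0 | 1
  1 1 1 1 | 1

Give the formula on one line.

  ~d = 1010101010101010
  (d | a) = 0101010111111111
  (~d & (d | a)) = 0000000010101010
  (c & a) = 0000000000110011
  ((~d & (d | a)) | (c & a)) = 0000000010111011
  (b | ((~d & (d | a)) | (c & a))) = 0000111110111111

(b | ((~d & (d | a)) | (c & a)))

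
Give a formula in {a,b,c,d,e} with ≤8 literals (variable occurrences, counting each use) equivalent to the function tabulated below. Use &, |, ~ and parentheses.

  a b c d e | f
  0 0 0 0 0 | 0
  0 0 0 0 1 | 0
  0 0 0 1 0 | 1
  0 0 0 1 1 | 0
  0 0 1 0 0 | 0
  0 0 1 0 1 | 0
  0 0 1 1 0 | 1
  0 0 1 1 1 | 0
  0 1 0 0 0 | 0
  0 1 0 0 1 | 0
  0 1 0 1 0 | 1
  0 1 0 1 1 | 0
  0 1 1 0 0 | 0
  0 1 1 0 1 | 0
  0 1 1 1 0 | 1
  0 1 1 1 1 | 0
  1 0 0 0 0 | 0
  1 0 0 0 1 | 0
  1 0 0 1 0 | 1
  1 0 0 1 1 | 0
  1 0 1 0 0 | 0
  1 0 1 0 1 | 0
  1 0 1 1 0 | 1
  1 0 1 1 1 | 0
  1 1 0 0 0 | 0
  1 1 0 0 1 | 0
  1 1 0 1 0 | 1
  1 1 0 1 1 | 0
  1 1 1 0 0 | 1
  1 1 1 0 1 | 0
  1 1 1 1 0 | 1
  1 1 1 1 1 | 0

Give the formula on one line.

  ~e = 10101010101010101010101010101010
  (d & ~e) = 00100010001000100010001000100010
  (c | (d & ~e)) = 00101111001011110010111100101111
  (~e & a) = 00000000000000001010101010101010
  ((~e & a) & b) = 00000000000000000000000010101010
  (~e & d) = 00100010001000100010001000100010
  (((~e & a) & b) | (~e & d)) = 00100010001000100010001010101010
  ((c | (d & ~e)) & (((~e & a) & b) | (~e & d))) = 00100010001000100010001000101010

((c | (d & ~e)) & (((~e & a) & b) | (~e & d)))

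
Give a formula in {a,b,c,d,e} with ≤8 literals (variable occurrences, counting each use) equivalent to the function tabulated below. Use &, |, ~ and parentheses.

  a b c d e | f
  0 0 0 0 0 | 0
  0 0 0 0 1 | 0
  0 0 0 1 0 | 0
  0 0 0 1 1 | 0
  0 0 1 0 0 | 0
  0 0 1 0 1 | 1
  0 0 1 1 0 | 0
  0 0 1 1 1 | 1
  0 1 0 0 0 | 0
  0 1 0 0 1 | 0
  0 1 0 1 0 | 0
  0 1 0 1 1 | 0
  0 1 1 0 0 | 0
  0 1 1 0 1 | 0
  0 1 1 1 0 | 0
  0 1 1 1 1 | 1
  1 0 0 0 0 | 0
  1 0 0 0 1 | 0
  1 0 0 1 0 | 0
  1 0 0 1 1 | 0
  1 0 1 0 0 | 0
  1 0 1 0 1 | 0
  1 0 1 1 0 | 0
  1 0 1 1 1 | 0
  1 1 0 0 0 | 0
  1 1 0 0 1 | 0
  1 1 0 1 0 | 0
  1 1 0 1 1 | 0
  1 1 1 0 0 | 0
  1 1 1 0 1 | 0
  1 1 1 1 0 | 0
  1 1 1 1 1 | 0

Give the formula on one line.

(((e & ~b) | d) & (c & (e & ~a)))

  ~b = 11111111000000001111111100000000
  (e & ~b) = 01010101000000000101010100000000
  ((e & ~b) | d) = 01110111001100110111011100110011
  ~a = 11111111111111110000000000000000
  (e & ~a) = 01010101010101010000000000000000
  (c & (e & ~a)) = 00000101000001010000000000000000
  (((e & ~b) | d) & (c & (e & ~a))) = 00000101000000010000000000000000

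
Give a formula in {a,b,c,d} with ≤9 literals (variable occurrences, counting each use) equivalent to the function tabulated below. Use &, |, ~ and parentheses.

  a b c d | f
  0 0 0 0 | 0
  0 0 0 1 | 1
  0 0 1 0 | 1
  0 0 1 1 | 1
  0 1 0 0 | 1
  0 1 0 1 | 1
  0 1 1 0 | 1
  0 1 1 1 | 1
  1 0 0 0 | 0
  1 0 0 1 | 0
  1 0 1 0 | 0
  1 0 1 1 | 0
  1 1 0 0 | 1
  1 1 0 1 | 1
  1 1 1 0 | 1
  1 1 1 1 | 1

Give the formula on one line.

((b | (c & ~a)) | (d & ((a & b) | ~a)))

  ~a = 1111111100000000
  (c & ~a) = 0011001100000000
  (b | (c & ~a)) = 0011111100001111
  (a & b) = 0000000000001111
  ((a & b) | ~a) = 1111111100001111
  (d & ((a & b) | ~a)) = 0101010100000101
  ((b | (c & ~a)) | (d & ((a & b) | ~a))) = 0111111100001111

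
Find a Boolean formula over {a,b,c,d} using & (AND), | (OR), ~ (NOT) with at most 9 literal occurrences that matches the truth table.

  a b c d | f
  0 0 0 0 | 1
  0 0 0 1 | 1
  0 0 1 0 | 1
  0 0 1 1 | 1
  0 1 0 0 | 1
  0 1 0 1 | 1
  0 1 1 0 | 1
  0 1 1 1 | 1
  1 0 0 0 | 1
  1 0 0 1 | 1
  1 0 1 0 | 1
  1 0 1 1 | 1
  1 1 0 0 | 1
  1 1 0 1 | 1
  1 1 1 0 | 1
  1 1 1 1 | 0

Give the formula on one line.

  ~c = 1100110011001100
  ~d = 1010101010101010
  (~c | ~d) = 1110111011101110
  ~a = 1111111100000000
  (c & ~d) = 0010001000100010
  (~a | (c & ~d)) = 1111111100100010
  (~d & (~a | (c & ~d))) = 1010101000100010
  (~a & d) = 0101010100000000
  ~b = 1111000011110000
  ((~a & d) | ~b) = 1111010111110000
  ((~d & (~a | (c & ~d))) | ((~a & d) | ~b)) = 1111111111110010
  ((~c | ~d) | ((~d & (~a | (c & ~d))) | ((~a & d) | ~b))) = 1111111111111110

((~c | ~d) | ((~d & (~a | (c & ~d))) | ((~a & d) | ~b)))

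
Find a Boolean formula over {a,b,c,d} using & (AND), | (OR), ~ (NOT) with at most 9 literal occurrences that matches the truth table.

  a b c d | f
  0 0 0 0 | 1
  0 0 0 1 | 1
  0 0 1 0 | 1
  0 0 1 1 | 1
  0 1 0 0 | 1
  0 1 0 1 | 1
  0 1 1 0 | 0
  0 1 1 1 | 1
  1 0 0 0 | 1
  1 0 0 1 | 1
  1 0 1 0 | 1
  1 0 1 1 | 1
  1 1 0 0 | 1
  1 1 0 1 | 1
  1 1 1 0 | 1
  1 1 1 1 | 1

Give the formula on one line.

((a | (d | (((a | ~b) & ~c) & ~d))) | ((~b | a) | ~c))

  ~b = 1111000011110000
  (a | ~b) = 1111000011111111
  ~c = 1100110011001100
  ((a | ~b) & ~c) = 1100000011001100
  ~d = 1010101010101010
  (((a | ~b) & ~c) & ~d) = 1000000010001000
  (d | (((a | ~b) & ~c) & ~d)) = 1101010111011101
  (a | (d | (((a | ~b) & ~c) & ~d))) = 1101010111111111
  (~b | a) = 1111000011111111
  ((~b | a) | ~c) = 1111110011111111
  ((a | (d | (((a | ~b) & ~c) & ~d))) | ((~b | a) | ~c)) = 1111110111111111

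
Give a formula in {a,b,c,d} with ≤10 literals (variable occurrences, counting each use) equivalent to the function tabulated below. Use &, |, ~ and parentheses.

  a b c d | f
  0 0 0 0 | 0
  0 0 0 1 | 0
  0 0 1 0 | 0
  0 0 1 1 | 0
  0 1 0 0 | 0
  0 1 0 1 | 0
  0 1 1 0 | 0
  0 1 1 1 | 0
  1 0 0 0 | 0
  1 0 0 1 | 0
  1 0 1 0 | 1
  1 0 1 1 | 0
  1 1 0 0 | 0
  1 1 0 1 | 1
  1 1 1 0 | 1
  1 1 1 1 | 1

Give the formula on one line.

(((b | ~d) & (a & (c | (~a | (d | b))))) & (d | c))

  ~d = 1010101010101010
  (b | ~d) = 1010111110101111
  ~a = 1111111100000000
  (d | b) = 0101111101011111
  (~a | (d | b)) = 1111111101011111
  (c | (~a | (d | b))) = 1111111101111111
  (a & (c | (~a | (d | b)))) = 0000000001111111
  ((b | ~d) & (a & (c | (~a | (d | b))))) = 0000000000101111
  (d | c) = 0111011101110111
  (((b | ~d) & (a & (c | (~a | (d | b))))) & (d | c)) = 0000000000100111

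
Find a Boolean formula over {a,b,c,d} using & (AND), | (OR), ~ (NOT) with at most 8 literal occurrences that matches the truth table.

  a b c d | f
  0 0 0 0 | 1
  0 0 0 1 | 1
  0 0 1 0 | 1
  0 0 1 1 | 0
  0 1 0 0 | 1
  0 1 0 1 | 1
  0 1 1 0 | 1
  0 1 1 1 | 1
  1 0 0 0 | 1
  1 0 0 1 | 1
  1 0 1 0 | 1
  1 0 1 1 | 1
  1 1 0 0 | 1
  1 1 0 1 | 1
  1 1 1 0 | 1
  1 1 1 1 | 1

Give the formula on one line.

  ~d = 1010101010101010
  (c & b) = 0000001100000011
  ~c = 1100110011001100
  (a | ~c) = 1100110011111111
  ((c & b) | (a | ~c)) = 1100111111111111
  (~d | ((c & b) | (a | ~c))) = 1110111111111111

(~d | ((c & b) | (a | ~c)))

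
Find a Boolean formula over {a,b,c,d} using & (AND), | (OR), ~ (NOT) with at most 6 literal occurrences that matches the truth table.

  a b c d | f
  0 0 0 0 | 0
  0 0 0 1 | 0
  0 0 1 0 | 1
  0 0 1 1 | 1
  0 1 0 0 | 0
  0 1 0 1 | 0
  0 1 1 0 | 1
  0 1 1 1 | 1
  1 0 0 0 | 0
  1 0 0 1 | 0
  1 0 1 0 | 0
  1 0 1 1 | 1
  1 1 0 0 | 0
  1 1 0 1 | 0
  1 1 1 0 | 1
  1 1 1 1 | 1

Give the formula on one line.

  ~a = 1111111100000000
  (d | ~a) = 1111111101010101
  ((d | ~a) | b) = 1111111101011111
  (c & ((d | ~a) | b)) = 0011001100010011

(c & ((d | ~a) | b))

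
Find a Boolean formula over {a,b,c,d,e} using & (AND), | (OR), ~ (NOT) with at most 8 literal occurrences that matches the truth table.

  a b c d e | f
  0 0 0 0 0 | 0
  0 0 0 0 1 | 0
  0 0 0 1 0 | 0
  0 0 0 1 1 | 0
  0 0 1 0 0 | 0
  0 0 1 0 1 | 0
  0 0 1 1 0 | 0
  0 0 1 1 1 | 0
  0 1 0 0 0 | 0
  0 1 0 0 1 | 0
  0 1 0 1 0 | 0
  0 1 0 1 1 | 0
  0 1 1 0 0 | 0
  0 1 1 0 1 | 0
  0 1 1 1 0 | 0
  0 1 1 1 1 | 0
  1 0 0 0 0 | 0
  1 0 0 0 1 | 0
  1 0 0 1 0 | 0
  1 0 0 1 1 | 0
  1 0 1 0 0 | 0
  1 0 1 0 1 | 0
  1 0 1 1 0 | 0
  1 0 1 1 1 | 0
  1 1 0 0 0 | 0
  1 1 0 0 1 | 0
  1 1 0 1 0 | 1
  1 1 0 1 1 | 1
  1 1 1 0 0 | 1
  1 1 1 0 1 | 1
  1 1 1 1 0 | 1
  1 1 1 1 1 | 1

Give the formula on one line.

((d | c) & (b & (a | ~b)))

  (d | c) = 00111111001111110011111100111111
  ~b = 11111111000000001111111100000000
  (a | ~b) = 11111111000000001111111111111111
  (b & (a | ~b)) = 00000000000000000000000011111111
  ((d | c) & (b & (a | ~b))) = 00000000000000000000000000111111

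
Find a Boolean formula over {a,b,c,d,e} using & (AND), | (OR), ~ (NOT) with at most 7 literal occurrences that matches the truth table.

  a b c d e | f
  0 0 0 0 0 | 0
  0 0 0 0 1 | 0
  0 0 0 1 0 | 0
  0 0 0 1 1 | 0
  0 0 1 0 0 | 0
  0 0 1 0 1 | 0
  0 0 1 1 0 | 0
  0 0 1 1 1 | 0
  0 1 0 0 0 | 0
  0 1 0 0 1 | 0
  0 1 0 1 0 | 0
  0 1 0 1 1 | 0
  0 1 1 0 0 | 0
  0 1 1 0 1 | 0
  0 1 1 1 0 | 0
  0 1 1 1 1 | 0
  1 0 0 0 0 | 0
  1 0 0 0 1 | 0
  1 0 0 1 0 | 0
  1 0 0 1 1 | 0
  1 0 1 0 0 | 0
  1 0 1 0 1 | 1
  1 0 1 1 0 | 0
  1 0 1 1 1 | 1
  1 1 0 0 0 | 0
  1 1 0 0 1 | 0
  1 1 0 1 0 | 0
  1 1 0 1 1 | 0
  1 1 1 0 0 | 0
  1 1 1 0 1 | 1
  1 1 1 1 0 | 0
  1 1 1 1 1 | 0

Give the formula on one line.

((e & (c & a)) & (~b | ~d))

  (c & a) = 00000000000000000000111100001111
  (e & (c & a)) = 00000000000000000000010100000101
  ~b = 11111111000000001111111100000000
  ~d = 11001100110011001100110011001100
  (~b | ~d) = 11111111110011001111111111001100
  ((e & (c & a)) & (~b | ~d)) = 00000000000000000000010100000100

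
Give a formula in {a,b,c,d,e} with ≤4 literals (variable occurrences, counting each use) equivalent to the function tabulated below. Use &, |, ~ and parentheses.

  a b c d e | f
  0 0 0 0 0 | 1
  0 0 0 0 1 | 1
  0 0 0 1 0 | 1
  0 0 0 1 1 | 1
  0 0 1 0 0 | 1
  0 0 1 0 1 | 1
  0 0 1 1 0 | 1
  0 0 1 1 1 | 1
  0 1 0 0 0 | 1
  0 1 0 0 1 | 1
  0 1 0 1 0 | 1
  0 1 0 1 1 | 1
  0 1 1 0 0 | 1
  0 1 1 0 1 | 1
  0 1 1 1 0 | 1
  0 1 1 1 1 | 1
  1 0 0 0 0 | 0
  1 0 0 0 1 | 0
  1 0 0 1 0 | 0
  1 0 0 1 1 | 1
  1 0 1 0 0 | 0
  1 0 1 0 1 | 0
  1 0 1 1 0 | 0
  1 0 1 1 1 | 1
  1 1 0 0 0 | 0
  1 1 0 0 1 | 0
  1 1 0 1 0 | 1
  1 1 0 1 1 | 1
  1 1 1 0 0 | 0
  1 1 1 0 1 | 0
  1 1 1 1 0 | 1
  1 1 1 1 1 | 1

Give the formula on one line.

(~a | (d & (e | b)))

  ~a = 11111111111111110000000000000000
  (e | b) = 01010101111111110101010111111111
  (d & (e | b)) = 00010001001100110001000100110011
  (~a | (d & (e | b))) = 11111111111111110001000100110011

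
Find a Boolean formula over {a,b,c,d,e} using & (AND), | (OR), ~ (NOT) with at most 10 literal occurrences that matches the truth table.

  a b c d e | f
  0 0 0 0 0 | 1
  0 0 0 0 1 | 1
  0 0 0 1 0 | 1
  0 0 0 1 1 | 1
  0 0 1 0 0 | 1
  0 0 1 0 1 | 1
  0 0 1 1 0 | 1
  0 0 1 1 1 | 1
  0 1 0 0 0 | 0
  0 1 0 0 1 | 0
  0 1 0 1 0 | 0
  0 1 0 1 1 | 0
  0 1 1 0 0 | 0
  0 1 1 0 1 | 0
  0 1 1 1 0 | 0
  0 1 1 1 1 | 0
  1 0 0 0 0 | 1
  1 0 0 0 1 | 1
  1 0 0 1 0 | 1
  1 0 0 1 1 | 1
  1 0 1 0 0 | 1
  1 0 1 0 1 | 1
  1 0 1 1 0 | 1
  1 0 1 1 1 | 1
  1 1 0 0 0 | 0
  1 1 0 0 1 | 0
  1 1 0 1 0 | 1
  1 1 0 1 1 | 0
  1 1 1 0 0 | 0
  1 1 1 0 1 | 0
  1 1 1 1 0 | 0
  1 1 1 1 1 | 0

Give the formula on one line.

((((~b | (~c | a)) & ~e) & ((~c & b) & (a & d))) | ~b)

  ~b = 11111111000000001111111100000000
  ~c = 11110000111100001111000011110000
  (~c | a) = 11110000111100001111111111111111
  (~b | (~c | a)) = 11111111111100001111111111111111
  ~e = 10101010101010101010101010101010
  ((~b | (~c | a)) & ~e) = 10101010101000001010101010101010
  (~c & b) = 00000000111100000000000011110000
  (a & d) = 00000000000000000011001100110011
  ((~c & b) & (a & d)) = 00000000000000000000000000110000
  (((~b | (~c | a)) & ~e) & ((~c & b) & (a & d))) = 00000000000000000000000000100000
  ((((~b | (~c | a)) & ~e) & ((~c & b) & (a & d))) | ~b) = 11111111000000001111111100100000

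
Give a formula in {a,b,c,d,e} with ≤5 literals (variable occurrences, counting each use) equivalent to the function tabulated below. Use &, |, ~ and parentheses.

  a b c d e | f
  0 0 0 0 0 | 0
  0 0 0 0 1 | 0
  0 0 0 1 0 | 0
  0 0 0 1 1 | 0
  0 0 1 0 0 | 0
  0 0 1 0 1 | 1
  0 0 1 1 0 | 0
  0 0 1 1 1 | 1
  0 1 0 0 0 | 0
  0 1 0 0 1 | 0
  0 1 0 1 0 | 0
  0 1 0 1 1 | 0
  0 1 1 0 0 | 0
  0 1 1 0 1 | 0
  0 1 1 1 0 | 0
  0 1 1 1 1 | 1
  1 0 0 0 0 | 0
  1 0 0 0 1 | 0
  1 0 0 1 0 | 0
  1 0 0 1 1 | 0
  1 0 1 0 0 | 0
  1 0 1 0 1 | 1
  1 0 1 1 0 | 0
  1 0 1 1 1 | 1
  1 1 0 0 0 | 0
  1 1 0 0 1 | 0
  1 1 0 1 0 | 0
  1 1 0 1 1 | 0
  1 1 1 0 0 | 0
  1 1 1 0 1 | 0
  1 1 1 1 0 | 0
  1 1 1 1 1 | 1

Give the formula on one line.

((e & c) & (~b | d))

  (e & c) = 00000101000001010000010100000101
  ~b = 11111111000000001111111100000000
  (~b | d) = 11111111001100111111111100110011
  ((e & c) & (~b | d)) = 00000101000000010000010100000001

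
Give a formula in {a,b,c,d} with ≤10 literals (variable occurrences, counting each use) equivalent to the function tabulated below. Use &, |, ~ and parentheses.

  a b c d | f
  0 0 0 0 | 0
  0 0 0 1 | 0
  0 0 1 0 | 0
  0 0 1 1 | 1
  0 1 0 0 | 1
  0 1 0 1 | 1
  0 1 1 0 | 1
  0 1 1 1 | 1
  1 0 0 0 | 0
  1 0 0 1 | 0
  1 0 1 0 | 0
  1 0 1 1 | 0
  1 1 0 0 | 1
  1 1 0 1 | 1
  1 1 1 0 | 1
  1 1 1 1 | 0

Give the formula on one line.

(((~a | ~c) | ~d) & (b | ((b | d) & c)))

  ~a = 1111111100000000
  ~c = 1100110011001100
  (~a | ~c) = 1111111111001100
  ~d = 1010101010101010
  ((~a | ~c) | ~d) = 1111111111101110
  (b | d) = 0101111101011111
  ((b | d) & c) = 0001001100010011
  (b | ((b | d) & c)) = 0001111100011111
  (((~a | ~c) | ~d) & (b | ((b | d) & c))) = 0001111100001110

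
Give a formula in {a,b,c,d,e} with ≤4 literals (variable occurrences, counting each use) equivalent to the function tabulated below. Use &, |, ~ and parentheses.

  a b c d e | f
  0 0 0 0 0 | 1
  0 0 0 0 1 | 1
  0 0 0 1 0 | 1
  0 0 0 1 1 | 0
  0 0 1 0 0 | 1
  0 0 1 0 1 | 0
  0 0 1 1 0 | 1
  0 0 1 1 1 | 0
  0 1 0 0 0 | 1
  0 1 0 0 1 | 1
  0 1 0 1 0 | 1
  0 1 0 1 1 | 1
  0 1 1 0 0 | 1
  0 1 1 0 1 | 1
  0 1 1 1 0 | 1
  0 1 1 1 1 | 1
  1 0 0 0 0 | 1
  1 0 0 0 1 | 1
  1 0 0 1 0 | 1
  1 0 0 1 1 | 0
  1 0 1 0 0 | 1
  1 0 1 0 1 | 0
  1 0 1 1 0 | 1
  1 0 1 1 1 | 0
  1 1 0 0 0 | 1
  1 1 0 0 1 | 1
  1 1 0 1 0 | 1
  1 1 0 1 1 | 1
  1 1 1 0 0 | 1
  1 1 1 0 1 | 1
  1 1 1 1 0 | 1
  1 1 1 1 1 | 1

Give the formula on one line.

  ~e = 10101010101010101010101010101010
  ~d = 11001100110011001100110011001100
  ~c = 11110000111100001111000011110000
  (~d & ~c) = 11000000110000001100000011000000
  (b | (~d & ~c)) = 11000000111111111100000011111111
  (~e | (b | (~d & ~c))) = 11101010111111111110101011111111

(~e | (b | (~d & ~c)))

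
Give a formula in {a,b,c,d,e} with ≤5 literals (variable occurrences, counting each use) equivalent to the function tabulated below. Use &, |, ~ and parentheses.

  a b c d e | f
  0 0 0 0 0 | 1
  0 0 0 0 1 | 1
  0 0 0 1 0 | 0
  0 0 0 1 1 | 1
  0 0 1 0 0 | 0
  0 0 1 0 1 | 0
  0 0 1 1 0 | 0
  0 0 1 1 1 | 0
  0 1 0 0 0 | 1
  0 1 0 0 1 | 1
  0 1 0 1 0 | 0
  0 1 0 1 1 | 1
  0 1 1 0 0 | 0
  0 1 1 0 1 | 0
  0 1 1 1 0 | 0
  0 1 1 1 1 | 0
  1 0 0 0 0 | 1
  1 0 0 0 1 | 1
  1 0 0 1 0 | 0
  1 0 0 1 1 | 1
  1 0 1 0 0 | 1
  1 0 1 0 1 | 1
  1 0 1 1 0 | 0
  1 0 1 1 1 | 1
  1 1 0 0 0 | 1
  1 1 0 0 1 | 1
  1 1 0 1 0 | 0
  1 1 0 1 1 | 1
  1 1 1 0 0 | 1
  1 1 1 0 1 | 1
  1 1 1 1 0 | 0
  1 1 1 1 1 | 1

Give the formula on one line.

((~d | e) & (~c | a))

  ~d = 11001100110011001100110011001100
  (~d | e) = 11011101110111011101110111011101
  ~c = 11110000111100001111000011110000
  (~c | a) = 11110000111100001111111111111111
  ((~d | e) & (~c | a)) = 11010000110100001101110111011101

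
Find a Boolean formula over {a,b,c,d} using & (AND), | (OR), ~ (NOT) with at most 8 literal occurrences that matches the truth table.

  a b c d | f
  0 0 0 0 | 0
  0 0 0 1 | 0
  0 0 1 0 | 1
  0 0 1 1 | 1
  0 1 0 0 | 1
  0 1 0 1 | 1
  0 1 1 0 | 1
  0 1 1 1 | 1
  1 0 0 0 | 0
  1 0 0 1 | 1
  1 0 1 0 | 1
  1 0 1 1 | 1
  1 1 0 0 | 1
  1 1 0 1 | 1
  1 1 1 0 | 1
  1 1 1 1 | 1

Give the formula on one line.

(((c | d) & (~c & a)) | (b | c))

  (c | d) = 0111011101110111
  ~c = 1100110011001100
  (~c & a) = 0000000011001100
  ((c | d) & (~c & a)) = 0000000001000100
  (b | c) = 0011111100111111
  (((c | d) & (~c & a)) | (b | c)) = 0011111101111111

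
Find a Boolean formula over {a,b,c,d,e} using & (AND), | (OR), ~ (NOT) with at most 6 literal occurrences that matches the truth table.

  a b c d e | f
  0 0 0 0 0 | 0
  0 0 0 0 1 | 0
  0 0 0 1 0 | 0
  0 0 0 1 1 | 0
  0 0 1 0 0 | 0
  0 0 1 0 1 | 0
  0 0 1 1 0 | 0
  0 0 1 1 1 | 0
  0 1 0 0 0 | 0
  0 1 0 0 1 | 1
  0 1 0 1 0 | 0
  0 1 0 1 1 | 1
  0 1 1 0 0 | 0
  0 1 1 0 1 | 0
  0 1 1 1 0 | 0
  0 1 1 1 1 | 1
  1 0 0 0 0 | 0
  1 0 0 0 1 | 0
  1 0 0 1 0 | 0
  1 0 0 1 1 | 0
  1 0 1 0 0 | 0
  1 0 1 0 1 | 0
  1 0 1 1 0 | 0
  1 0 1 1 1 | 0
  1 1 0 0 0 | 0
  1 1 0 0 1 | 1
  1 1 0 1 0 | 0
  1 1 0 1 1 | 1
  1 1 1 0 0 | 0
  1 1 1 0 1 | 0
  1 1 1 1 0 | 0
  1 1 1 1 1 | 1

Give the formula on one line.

((~c | (~e | d)) & (b & (e | ~b)))

  ~c = 11110000111100001111000011110000
  ~e = 10101010101010101010101010101010
  (~e | d) = 10111011101110111011101110111011
  (~c | (~e | d)) = 11111011111110111111101111111011
  ~b = 11111111000000001111111100000000
  (e | ~b) = 11111111010101011111111101010101
  (b & (e | ~b)) = 00000000010101010000000001010101
  ((~c | (~e | d)) & (b & (e | ~b))) = 00000000010100010000000001010001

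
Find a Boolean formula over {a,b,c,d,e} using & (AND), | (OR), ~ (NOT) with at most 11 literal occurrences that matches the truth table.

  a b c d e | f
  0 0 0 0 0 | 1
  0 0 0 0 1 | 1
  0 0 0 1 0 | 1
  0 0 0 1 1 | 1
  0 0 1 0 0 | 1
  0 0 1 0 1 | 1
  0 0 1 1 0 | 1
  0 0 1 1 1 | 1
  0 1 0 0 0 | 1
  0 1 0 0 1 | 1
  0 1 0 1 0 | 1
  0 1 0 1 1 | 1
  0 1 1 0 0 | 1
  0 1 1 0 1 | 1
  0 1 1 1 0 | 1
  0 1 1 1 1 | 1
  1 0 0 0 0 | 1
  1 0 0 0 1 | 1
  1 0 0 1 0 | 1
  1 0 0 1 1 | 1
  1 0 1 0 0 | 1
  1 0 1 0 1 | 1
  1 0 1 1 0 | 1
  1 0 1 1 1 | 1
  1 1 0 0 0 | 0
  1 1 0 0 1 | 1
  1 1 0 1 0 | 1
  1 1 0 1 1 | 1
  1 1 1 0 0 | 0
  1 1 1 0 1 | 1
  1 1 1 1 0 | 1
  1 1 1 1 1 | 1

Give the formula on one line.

((((e | ~b) & a) | (e | ~a)) | (d | (e & ~a)))

  ~b = 11111111000000001111111100000000
  (e | ~b) = 11111111010101011111111101010101
  ((e | ~b) & a) = 00000000000000001111111101010101
  ~a = 11111111111111110000000000000000
  (e | ~a) = 11111111111111110101010101010101
  (((e | ~b) & a) | (e | ~a)) = 11111111111111111111111101010101
  (e & ~a) = 01010101010101010000000000000000
  (d | (e & ~a)) = 01110111011101110011001100110011
  ((((e | ~b) & a) | (e | ~a)) | (d | (e & ~a))) = 11111111111111111111111101110111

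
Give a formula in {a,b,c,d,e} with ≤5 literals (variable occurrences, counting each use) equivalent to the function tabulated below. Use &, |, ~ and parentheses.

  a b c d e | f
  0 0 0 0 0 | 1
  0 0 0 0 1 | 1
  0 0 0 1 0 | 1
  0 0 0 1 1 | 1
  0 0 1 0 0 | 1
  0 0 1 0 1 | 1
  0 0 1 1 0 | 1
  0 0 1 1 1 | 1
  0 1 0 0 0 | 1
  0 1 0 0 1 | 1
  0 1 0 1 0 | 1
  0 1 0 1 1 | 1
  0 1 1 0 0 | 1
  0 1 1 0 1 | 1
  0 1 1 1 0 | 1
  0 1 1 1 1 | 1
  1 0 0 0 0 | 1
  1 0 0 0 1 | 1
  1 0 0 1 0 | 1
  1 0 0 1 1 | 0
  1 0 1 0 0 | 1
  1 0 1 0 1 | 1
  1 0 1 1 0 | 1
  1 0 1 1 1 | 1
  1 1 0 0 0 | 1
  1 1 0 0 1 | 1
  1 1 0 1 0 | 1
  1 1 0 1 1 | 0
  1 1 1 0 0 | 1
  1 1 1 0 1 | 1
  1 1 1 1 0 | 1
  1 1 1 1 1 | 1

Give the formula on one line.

(~a | (((c & a) | ~e) | ~d))

  ~a = 11111111111111110000000000000000
  (c & a) = 00000000000000000000111100001111
  ~e = 10101010101010101010101010101010
  ((c & a) | ~e) = 10101010101010101010111110101111
  ~d = 11001100110011001100110011001100
  (((c & a) | ~e) | ~d) = 11101110111011101110111111101111
  (~a | (((c & a) | ~e) | ~d)) = 11111111111111111110111111101111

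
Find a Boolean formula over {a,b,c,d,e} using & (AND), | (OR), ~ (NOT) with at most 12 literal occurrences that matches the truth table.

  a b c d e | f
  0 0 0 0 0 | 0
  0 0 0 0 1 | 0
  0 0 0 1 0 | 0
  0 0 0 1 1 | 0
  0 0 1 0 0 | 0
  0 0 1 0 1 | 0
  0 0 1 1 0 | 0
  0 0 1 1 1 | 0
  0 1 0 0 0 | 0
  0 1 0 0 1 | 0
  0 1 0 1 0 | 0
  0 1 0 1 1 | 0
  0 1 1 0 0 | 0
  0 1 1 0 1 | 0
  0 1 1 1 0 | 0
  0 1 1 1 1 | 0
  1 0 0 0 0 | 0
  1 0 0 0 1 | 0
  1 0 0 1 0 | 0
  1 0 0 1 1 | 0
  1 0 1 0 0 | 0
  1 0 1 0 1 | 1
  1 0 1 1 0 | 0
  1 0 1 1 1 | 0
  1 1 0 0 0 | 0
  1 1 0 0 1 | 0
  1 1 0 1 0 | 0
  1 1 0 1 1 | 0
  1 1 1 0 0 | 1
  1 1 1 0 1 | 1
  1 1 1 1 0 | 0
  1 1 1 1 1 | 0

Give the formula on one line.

(((~d & c) & a) & (((~d & (b | e)) | b) | (~c | e)))

  ~d = 11001100110011001100110011001100
  (~d & c) = 00001100000011000000110000001100
  ((~d & c) & a) = 00000000000000000000110000001100
  (b | e) = 01010101111111110101010111111111
  (~d & (b | e)) = 01000100110011000100010011001100
  ((~d & (b | e)) | b) = 01000100111111110100010011111111
  ~c = 11110000111100001111000011110000
  (~c | e) = 11110101111101011111010111110101
  (((~d & (b | e)) | b) | (~c | e)) = 11110101111111111111010111111111
  (((~d & c) & a) & (((~d & (b | e)) | b) | (~c | e))) = 00000000000000000000010000001100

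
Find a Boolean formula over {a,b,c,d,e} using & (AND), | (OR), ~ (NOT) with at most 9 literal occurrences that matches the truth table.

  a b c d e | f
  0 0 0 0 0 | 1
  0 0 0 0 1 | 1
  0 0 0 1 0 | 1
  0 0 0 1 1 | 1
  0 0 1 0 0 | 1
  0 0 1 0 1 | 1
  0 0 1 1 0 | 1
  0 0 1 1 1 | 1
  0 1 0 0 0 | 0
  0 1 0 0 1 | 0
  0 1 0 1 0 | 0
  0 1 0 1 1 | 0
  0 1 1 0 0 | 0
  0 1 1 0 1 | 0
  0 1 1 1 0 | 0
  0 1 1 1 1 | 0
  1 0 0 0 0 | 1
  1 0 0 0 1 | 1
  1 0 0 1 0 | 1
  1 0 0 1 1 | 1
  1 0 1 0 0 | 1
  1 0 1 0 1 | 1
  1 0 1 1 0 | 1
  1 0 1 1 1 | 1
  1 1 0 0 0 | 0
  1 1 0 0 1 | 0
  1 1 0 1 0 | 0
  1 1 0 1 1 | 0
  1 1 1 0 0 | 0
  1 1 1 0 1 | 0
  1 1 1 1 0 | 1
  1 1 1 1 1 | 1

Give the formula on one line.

  ~b = 11111111000000001111111100000000
  (~b | d) = 11111111001100111111111100110011
  ((~b | d) & c) = 00001111000000110000111100000011
  ~c = 11110000111100001111000011110000
  (~c | a) = 11110000111100001111111111111111
  (b & c) = 00000000000011110000000000001111
  ((~c | a) & (b & c)) = 00000000000000000000000000001111
  (((~b | d) & c) & ((~c | a) & (b & c))) = 00000000000000000000000000000011
  (~b | (((~b | d) & c) & ((~c | a) & (b & c)))) = 11111111000000001111111100000011

(~b | (((~b | d) & c) & ((~c | a) & (b & c))))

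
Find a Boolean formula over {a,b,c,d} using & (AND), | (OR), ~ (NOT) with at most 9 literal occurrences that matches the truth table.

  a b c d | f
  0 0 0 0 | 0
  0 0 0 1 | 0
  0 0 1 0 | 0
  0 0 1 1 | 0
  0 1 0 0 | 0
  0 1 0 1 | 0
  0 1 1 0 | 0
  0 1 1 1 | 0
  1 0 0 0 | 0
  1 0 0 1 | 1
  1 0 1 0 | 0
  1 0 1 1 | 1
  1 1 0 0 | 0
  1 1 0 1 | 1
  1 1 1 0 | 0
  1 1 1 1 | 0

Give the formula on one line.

((d & (((~d & c) | ~b) | ~c)) & (((b | c) & ~d) | a))

  ~d = 1010101010101010
  (~d & c) = 0010001000100010
  ~b = 1111000011110000
  ((~d & c) | ~b) = 1111001011110010
  ~c = 1100110011001100
  (((~d & c) | ~b) | ~c) = 1111111011111110
  (d & (((~d & c) | ~b) | ~c)) = 0101010001010100
  (b | c) = 0011111100111111
  ((b | c) & ~d) = 0010101000101010
  (((b | c) & ~d) | a) = 0010101011111111
  ((d & (((~d & c) | ~b) | ~c)) & (((b | c) & ~d) | a)) = 0000000001010100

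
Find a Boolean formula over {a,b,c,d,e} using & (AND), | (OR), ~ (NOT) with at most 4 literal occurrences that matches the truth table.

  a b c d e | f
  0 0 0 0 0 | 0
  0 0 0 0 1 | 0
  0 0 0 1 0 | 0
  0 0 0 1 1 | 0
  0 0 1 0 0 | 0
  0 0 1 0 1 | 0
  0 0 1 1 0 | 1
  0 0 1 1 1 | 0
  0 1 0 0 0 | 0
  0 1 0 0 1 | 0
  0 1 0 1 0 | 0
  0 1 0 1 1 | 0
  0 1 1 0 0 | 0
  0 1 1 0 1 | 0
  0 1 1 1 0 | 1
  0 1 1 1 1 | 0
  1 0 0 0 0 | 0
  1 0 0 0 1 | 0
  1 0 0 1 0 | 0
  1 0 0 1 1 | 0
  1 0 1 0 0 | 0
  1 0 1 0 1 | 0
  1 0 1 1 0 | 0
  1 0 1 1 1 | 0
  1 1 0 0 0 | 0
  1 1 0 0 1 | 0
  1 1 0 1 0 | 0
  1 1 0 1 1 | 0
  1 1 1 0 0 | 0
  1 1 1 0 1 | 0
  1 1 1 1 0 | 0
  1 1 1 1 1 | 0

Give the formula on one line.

(d & (c & (~e & ~a)))

  ~e = 10101010101010101010101010101010
  ~a = 11111111111111110000000000000000
  (~e & ~a) = 10101010101010100000000000000000
  (c & (~e & ~a)) = 00001010000010100000000000000000
  (d & (c & (~e & ~a))) = 00000010000000100000000000000000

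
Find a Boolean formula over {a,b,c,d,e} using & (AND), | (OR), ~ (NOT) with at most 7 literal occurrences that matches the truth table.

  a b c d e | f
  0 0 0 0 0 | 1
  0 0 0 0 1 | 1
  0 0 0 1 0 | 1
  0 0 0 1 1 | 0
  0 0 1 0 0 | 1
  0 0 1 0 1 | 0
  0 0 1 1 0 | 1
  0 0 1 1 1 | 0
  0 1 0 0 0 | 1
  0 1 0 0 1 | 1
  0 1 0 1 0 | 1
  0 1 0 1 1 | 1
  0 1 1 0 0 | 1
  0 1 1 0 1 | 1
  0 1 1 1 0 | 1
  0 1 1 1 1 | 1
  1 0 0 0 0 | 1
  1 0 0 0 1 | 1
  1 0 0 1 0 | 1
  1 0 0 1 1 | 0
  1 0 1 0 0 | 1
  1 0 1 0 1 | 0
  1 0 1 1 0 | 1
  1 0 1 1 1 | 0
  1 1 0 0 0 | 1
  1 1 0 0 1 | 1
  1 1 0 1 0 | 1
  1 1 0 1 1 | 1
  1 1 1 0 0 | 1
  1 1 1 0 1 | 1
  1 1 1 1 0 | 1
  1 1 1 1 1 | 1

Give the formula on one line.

(~e | ((~c & ~d) | b))

  ~e = 10101010101010101010101010101010
  ~c = 11110000111100001111000011110000
  ~d = 11001100110011001100110011001100
  (~c & ~d) = 11000000110000001100000011000000
  ((~c & ~d) | b) = 11000000111111111100000011111111
  (~e | ((~c & ~d) | b)) = 11101010111111111110101011111111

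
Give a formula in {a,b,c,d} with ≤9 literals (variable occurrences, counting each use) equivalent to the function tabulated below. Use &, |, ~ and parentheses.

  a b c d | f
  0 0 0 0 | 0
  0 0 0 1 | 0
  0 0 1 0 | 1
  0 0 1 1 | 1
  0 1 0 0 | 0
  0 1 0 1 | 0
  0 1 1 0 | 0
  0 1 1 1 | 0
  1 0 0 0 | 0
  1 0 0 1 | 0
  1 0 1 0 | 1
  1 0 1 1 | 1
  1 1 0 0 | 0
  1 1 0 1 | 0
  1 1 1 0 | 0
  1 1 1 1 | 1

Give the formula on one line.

  ~b = 1111000011110000
  (b & d) = 0000010100000101
  (a & (b & d)) = 0000000000000101
  ((a & (b & d)) & c) = 0000000000000001
  (~b | ((a & (b & d)) & c)) = 1111000011110001
  ((~b | ((a & (b & d)) & c)) & c) = 0011000000110001

((~b | ((a & (b & d)) & c)) & c)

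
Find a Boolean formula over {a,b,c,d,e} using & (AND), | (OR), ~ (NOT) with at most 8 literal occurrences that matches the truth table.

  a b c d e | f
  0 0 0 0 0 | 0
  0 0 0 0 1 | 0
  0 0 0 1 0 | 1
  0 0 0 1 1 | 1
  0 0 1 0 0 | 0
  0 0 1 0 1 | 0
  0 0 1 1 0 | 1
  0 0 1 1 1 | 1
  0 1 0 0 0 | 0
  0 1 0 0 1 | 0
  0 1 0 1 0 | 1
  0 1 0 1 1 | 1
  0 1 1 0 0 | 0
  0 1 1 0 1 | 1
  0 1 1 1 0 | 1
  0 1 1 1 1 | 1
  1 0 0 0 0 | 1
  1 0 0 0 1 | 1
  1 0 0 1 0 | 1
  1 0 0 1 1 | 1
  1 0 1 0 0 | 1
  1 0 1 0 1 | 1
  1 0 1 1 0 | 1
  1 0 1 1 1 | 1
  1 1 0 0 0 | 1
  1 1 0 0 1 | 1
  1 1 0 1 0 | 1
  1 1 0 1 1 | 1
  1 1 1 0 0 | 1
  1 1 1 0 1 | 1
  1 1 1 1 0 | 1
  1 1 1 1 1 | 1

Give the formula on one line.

((((b & c) & e) | d) | (a & (~a | ~d)))

  (b & c) = 00000000000011110000000000001111
  ((b & c) & e) = 00000000000001010000000000000101
  (((b & c) & e) | d) = 00110011001101110011001100110111
  ~a = 11111111111111110000000000000000
  ~d = 11001100110011001100110011001100
  (~a | ~d) = 11111111111111111100110011001100
  (a & (~a | ~d)) = 00000000000000001100110011001100
  ((((b & c) & e) | d) | (a & (~a | ~d))) = 00110011001101111111111111111111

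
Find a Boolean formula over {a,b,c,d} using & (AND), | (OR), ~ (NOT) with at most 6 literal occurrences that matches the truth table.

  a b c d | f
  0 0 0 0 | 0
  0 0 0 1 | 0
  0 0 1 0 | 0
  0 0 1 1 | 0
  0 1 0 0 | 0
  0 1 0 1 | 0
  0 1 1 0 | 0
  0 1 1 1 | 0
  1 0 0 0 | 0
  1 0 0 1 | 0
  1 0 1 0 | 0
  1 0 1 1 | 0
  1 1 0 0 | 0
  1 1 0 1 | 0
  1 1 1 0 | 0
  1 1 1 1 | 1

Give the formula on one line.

  (a & b) = 0000000000001111
  ~c = 1100110011001100
  ((a & b) | ~c) = 1100110011001111
  ~d = 1010101010101010
  (c | ~d) = 1011101110111011
  ((c | ~d) & d) = 0001000100010001
  (((a & b) | ~c) & ((c | ~d) & d)) = 0000000000000001

(((a & b) | ~c) & ((c | ~d) & d))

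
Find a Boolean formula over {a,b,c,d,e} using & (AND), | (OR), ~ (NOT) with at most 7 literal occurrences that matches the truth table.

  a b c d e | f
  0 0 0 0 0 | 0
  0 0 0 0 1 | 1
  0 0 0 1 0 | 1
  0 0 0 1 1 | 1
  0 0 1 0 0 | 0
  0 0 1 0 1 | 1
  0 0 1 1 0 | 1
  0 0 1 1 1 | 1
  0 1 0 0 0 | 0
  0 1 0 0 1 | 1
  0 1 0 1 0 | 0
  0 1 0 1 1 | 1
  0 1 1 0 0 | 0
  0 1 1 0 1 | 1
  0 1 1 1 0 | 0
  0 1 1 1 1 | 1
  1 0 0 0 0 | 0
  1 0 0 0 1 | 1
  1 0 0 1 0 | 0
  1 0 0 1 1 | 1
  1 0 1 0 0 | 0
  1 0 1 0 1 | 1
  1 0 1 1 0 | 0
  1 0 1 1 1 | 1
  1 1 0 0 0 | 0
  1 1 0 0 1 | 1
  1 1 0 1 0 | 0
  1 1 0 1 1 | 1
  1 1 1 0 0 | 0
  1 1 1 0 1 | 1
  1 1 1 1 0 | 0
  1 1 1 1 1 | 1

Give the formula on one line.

  ~b = 11111111000000001111111100000000
  ~a = 11111111111111110000000000000000
  (~b & ~a) = 11111111000000000000000000000000
  (d & (~b & ~a)) = 00110011000000000000000000000000
  ((d & (~b & ~a)) | e) = 01110111010101010101010101010101

((d & (~b & ~a)) | e)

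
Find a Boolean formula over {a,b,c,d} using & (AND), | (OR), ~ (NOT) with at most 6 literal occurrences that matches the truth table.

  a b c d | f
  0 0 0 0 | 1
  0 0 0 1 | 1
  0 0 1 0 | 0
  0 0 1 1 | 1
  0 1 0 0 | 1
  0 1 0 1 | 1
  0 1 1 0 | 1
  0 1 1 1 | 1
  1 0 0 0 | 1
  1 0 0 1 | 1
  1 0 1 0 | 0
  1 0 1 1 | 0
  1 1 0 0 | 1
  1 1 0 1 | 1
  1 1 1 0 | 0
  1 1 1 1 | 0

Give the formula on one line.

  ~c = 1100110011001100
  ~a = 1111111100000000
  (d | b) = 0101111101011111
  (~a & (d | b)) = 0101111100000000
  (~c | (~a & (d | b))) = 1101111111001100

(~c | (~a & (d | b)))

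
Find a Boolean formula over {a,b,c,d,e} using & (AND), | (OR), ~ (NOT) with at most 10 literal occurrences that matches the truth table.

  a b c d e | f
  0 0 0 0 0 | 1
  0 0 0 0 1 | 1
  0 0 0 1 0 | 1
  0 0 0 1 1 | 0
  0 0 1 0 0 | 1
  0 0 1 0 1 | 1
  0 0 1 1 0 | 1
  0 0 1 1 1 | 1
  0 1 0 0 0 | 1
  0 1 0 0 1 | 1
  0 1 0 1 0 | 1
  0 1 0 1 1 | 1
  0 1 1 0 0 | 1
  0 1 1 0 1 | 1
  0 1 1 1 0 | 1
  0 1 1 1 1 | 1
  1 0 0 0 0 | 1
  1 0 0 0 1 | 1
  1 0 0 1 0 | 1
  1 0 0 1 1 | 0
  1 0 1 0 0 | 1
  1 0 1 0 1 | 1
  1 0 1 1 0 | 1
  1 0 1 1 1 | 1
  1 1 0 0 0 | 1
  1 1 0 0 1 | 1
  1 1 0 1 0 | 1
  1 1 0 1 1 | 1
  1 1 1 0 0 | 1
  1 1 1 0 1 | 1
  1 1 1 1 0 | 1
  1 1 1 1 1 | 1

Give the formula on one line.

  ~d = 11001100110011001100110011001100
  ~b = 11111111000000001111111100000000
  (~d & ~b) = 11001100000000001100110000000000
  (b | (~d & ~b)) = 11001100111111111100110011111111
  (b | c) = 00001111111111110000111111111111
  (e | (b | c)) = 01011111111111110101111111111111
  ((b | (~d & ~b)) & (e | (b | c))) = 01001100111111110100110011111111
  ~e = 10101010101010101010101010101010
  (c | ~e) = 10101111101011111010111110101111
  (((b | (~d & ~b)) & (e | (b | c))) | (c | ~e)) = 11101111111111111110111111111111

(((b | (~d & ~b)) & (e | (b | c))) | (c | ~e))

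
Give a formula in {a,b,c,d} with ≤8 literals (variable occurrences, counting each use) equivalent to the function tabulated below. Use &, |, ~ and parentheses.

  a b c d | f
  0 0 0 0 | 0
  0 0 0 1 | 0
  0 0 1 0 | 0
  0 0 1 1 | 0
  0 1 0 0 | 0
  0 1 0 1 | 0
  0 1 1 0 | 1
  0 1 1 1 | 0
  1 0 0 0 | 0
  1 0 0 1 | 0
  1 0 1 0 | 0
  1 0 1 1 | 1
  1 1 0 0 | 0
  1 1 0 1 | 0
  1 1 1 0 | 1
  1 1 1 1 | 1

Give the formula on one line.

(((a | ~d) & (b | d)) & c)

  ~d = 1010101010101010
  (a | ~d) = 1010101011111111
  (b | d) = 0101111101011111
  ((a | ~d) & (b | d)) = 0000101001011111
  (((a | ~d) & (b | d)) & c) = 0000001000010011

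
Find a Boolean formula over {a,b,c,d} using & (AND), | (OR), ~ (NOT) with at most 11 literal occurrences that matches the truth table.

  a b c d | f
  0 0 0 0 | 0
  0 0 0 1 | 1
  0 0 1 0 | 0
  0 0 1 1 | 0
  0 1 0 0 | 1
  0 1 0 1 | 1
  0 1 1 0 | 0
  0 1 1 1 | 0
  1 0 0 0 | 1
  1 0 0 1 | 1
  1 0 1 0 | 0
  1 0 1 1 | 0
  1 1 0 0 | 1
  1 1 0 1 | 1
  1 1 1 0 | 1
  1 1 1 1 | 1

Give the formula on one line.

  ~c = 1100110011001100
  (c & a) = 0000000000110011
  (~c | (c & a)) = 1100110011111111
  (b | a) = 0000111111111111
  ((b | a) | d) = 0101111111111111
  (b | ~c) = 1100111111001111
  (((b | a) | d) & (b | ~c)) = 0100111111001111
  ((~c | (c & a)) & (((b | a) | d) & (b | ~c))) = 0100110011001111

((~c | (c & a)) & (((b | a) | d) & (b | ~c)))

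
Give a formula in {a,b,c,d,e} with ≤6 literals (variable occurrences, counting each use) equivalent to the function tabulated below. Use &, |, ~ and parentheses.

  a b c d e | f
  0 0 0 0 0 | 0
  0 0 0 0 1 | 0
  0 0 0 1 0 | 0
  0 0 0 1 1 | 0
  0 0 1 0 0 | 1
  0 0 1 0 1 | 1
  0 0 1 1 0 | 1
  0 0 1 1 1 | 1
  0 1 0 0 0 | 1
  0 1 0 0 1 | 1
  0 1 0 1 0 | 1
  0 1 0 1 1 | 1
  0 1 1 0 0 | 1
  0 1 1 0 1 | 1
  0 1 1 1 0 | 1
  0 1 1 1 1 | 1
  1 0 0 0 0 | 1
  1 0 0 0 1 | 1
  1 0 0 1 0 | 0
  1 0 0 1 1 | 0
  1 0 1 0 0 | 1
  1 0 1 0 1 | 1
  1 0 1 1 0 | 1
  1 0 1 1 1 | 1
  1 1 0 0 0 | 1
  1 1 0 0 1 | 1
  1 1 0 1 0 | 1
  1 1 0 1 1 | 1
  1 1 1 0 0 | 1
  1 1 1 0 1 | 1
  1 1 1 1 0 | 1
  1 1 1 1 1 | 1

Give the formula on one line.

((c | (~d & a)) | b)

  ~d = 11001100110011001100110011001100
  (~d & a) = 00000000000000001100110011001100
  (c | (~d & a)) = 00001111000011111100111111001111
  ((c | (~d & a)) | b) = 00001111111111111100111111111111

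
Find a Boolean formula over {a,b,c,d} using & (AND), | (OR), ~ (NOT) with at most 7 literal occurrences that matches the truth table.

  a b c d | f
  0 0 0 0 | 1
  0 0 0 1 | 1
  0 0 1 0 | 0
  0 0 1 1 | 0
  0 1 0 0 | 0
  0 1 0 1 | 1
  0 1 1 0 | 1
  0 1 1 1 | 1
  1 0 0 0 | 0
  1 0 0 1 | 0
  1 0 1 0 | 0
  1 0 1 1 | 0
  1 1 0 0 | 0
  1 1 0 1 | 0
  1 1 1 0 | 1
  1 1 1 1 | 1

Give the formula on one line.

((c & b) | ((d | ~b) & (~a & ~c)))

  (c & b) = 0000001100000011
  ~b = 1111000011110000
  (d | ~b) = 1111010111110101
  ~a = 1111111100000000
  ~c = 1100110011001100
  (~a & ~c) = 1100110000000000
  ((d | ~b) & (~a & ~c)) = 1100010000000000
  ((c & b) | ((d | ~b) & (~a & ~c))) = 1100011100000011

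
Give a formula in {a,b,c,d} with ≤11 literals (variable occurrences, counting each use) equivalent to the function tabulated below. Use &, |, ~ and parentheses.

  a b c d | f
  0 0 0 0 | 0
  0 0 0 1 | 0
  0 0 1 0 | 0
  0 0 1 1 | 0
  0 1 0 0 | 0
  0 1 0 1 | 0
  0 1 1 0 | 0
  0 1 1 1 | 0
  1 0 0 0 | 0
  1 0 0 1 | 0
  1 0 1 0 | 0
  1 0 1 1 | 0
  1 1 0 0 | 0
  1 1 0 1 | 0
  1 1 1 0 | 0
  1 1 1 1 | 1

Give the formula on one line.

(((((d | ~b) & c) & (a & c)) | (~b & (~a & ~c))) & b)

  ~b = 1111000011110000
  (d | ~b) = 1111010111110101
  ((d | ~b) & c) = 0011000100110001
  (a & c) = 0000000000110011
  (((d | ~b) & c) & (a & c)) = 0000000000110001
  ~a = 1111111100000000
  ~c = 1100110011001100
  (~a & ~c) = 1100110000000000
  (~b & (~a & ~c)) = 1100000000000000
  ((((d | ~b) & c) & (a & c)) | (~b & (~a & ~c))) = 1100000000110001
  (((((d | ~b) & c) & (a & c)) | (~b & (~a & ~c))) & b) = 0000000000000001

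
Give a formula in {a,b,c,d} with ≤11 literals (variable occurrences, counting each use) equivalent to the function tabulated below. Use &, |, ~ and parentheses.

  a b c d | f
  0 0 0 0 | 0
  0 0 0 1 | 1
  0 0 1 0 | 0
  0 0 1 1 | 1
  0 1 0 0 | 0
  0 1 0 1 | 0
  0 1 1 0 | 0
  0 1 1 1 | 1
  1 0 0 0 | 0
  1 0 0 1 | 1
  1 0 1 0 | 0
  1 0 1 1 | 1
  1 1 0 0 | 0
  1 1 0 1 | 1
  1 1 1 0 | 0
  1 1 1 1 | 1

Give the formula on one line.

  ~d = 1010101010101010
  (~d | a) = 1010101011111111
  ~b = 1111000011110000
  ((~d | a) | ~b) = 1111101011111111
  (c & ~d) = 0010001000100010
  ((c & ~d) & ~b) = 0010000000100000
  (((c & ~d) & ~b) | d) = 0111010101110101
  (((~d | a) | ~b) & (((c & ~d) & ~b) | d)) = 0111000001110101
  ((((~d | a) | ~b) & (((c & ~d) & ~b) | d)) | c) = 0111001101110111
  (d & ((((~d | a) | ~b) & (((c & ~d) & ~b) | d)) | c)) = 0101000101010101

(d & ((((~d | a) | ~b) & (((c & ~d) & ~b) | d)) | c))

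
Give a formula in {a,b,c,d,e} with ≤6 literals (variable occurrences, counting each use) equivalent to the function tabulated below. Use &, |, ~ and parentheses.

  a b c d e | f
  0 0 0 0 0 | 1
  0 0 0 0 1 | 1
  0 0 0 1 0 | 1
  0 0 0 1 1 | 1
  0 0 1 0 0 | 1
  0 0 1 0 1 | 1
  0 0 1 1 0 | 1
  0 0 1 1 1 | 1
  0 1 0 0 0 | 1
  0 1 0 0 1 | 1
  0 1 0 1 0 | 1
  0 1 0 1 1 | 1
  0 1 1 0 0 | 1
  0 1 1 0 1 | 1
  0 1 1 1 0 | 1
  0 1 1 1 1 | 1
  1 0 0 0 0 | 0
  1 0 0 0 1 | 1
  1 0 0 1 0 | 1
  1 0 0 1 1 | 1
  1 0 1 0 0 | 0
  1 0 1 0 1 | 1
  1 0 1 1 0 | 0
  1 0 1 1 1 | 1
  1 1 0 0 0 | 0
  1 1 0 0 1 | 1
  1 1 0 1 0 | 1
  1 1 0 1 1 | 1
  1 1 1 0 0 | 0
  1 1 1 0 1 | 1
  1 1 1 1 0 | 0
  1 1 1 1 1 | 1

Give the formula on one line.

(~a | (((~e & d) & ~c) | (e & a)))

  ~a = 11111111111111110000000000000000
  ~e = 10101010101010101010101010101010
  (~e & d) = 00100010001000100010001000100010
  ~c = 11110000111100001111000011110000
  ((~e & d) & ~c) = 00100000001000000010000000100000
  (e & a) = 00000000000000000101010101010101
  (((~e & d) & ~c) | (e & a)) = 00100000001000000111010101110101
  (~a | (((~e & d) & ~c) | (e & a))) = 11111111111111110111010101110101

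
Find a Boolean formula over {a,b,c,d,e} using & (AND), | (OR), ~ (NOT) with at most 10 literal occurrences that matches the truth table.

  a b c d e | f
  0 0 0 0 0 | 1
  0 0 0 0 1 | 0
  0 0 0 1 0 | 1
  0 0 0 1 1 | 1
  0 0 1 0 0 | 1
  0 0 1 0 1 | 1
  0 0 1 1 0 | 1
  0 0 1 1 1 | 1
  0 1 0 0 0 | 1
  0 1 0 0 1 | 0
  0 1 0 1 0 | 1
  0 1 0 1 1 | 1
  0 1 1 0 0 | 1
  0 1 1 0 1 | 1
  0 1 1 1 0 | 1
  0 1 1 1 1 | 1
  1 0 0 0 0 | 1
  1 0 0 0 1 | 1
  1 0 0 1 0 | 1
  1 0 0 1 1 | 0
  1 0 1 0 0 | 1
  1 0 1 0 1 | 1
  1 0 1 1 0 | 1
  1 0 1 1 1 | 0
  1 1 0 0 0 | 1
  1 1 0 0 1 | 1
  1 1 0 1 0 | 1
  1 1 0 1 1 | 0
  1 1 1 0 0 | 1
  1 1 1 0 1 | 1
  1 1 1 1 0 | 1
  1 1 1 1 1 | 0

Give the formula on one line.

((~e | (d & ~a)) | (~d & ((((e | ~d) & ~e) | c) | a)))

  ~e = 10101010101010101010101010101010
  ~a = 11111111111111110000000000000000
  (d & ~a) = 00110011001100110000000000000000
  (~e | (d & ~a)) = 10111011101110111010101010101010
  ~d = 11001100110011001100110011001100
  (e | ~d) = 11011101110111011101110111011101
  ((e | ~d) & ~e) = 10001000100010001000100010001000
  (((e | ~d) & ~e) | c) = 10001111100011111000111110001111
  ((((e | ~d) & ~e) | c) | a) = 10001111100011111111111111111111
  (~d & ((((e | ~d) & ~e) | c) | a)) = 10001100100011001100110011001100
  ((~e | (d & ~a)) | (~d & ((((e | ~d) & ~e) | c) | a))) = 10111111101111111110111011101110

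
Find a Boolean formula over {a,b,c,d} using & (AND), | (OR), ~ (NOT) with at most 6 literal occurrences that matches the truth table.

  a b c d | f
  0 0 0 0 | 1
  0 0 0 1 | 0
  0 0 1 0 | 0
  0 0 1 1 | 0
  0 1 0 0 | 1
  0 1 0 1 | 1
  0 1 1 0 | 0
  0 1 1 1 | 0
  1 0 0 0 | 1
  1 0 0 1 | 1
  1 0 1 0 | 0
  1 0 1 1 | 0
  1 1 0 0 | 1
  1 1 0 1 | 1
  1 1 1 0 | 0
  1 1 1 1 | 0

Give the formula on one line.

((a | ((c | b) | (c | ~d))) & ~c)

  (c | b) = 0011111100111111
  ~d = 1010101010101010
  (c | ~d) = 1011101110111011
  ((c | b) | (c | ~d)) = 1011111110111111
  (a | ((c | b) | (c | ~d))) = 1011111111111111
  ~c = 1100110011001100
  ((a | ((c | b) | (c | ~d))) & ~c) = 1000110011001100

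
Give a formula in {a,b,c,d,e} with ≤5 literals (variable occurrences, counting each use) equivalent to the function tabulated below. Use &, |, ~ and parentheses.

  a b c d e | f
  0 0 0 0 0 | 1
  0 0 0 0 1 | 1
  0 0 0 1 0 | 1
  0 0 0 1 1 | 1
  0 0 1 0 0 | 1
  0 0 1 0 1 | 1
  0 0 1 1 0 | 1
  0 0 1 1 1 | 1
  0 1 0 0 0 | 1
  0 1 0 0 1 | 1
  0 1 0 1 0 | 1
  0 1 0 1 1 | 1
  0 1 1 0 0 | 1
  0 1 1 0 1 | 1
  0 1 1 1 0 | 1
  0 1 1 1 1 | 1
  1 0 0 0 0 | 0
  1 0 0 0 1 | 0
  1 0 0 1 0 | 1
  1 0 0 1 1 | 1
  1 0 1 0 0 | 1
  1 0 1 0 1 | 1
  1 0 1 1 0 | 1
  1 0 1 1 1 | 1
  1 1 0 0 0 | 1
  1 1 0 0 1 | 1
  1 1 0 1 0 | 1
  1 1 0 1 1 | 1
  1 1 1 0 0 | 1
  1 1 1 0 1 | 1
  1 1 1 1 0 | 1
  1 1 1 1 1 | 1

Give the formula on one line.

  (b | c) = 00001111111111110000111111111111
  ~a = 11111111111111110000000000000000
  ((b | c) | ~a) = 11111111111111110000111111111111
  (((b | c) | ~a) | d) = 11111111111111110011111111111111

(((b | c) | ~a) | d)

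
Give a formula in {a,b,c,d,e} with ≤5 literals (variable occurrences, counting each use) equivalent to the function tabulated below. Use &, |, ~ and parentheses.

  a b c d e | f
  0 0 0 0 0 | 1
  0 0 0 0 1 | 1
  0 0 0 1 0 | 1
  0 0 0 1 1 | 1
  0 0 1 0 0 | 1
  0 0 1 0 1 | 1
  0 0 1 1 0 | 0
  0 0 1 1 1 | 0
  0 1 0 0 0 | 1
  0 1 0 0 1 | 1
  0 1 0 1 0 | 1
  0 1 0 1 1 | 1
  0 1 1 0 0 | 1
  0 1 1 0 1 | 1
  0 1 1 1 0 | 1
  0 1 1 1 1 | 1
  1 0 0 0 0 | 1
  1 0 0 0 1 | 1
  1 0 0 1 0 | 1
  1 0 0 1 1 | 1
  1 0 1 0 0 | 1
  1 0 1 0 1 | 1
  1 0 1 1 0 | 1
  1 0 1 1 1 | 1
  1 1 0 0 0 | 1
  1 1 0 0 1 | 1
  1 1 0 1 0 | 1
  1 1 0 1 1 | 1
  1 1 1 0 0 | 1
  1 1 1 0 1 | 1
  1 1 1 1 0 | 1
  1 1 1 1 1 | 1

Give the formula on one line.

((c & ~d) | ((b | ~c) | a))

  ~d = 11001100110011001100110011001100
  (c & ~d) = 00001100000011000000110000001100
  ~c = 11110000111100001111000011110000
  (b | ~c) = 11110000111111111111000011111111
  ((b | ~c) | a) = 11110000111111111111111111111111
  ((c & ~d) | ((b | ~c) | a)) = 11111100111111111111111111111111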